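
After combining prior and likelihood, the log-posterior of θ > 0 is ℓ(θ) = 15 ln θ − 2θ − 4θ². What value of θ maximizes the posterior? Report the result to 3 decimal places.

θ̂_MAP = 1.250

ℓ'(θ) = 15/θ − 2 − 8θ. Setting this to zero and multiplying by θ: 8θ² + 2θ − 15 = 0.
θ = (−2 + √(2² + 4·8·15)) / (2·8) = (−2 + √484) / 16 = (−2 + 22)/16 = 5/4.
ℓ''(θ) = −15/θ² − 8 < 0, confirming a maximum.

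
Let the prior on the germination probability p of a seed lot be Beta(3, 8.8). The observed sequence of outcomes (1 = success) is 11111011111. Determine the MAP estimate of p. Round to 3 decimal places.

Prior: Beta(3, 8.8).
Data: 10 successes in 11 trials (from the sequence). The binomial likelihood contributes p^10(1−p)^1, so the posterior is Beta(3+10, 8.8+1) = Beta(13, 9.8).
For Beta(a, b) with a, b > 1 the mode is (a−1)/(a+b−2) = 12/20.8 ≈ 0.577.

p̂_MAP = 0.577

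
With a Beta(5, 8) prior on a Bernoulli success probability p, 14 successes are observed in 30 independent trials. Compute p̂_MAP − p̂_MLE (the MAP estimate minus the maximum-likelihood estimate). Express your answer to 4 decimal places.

MAP − MLE = -0.0276

Posterior is Beta(19, 24); MAP = (19−1)/(43−2) = 18/41 ≈ 0.43902.
MLE ignores the prior: p̂_MLE = k/n = 14/30 ≈ 0.46667.
Difference = 18/41 − 14/30 = -17/615 ≈ -0.0276.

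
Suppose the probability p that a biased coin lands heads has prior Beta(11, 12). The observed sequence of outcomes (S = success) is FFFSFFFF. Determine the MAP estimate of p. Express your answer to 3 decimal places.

Prior: Beta(11, 12).
Data: 1 success in 8 trials (from the sequence). The binomial likelihood contributes p(1−p)^7, so the posterior is Beta(11+1, 12+7) = Beta(12, 19).
For Beta(a, b) with a, b > 1 the mode is (a−1)/(a+b−2) = 11/29 ≈ 0.379.

p̂_MAP = 0.379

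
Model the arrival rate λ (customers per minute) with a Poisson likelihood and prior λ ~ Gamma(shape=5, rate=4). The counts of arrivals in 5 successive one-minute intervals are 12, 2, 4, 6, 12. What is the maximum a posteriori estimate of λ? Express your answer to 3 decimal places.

Σxᵢ = 12+2+4+6+12 = 36, with n = 5.
Posterior ∝ λ^4e^(−4λ) · λ^36e^(−5λ) = λ^40e^(−9λ), i.e. Gamma(shape=41, rate=9).
The mode of a Gamma(a, b) with a ≥ 1 (shape–rate) is (a−1)/b = 40/9 ≈ 4.444.

λ̂_MAP = 4.444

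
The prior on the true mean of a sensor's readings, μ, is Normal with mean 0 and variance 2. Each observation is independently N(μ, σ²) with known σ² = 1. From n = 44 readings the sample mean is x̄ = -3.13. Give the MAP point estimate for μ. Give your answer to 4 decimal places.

μ̂_MAP = -3.0948

n = 44, x̄ = -3.13.
For a Normal prior and Normal likelihood with known variance, the posterior is Normal; its mode equals its mean, the precision-weighted average.
Prior precision 1/σ₀² = 1/2 = 0.5; data precision n/σ² = 44/1 = 44.
μ̂ = (0.5·0 + 44·(-3.13)) / (0.5 + 44) = (-137.72)/44.5 = -6886/2225 ≈ -3.0948.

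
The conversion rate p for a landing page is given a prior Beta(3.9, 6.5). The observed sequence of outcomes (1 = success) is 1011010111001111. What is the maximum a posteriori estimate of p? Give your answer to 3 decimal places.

p̂_MAP = 0.570

Prior: Beta(3.9, 6.5).
Data: 11 successes in 16 trials (from the sequence). The binomial likelihood contributes p^11(1−p)^5, so the posterior is Beta(3.9+11, 6.5+5) = Beta(14.9, 11.5).
For Beta(a, b) with a, b > 1 the mode is (a−1)/(a+b−2) = 13.9/24.4 ≈ 0.570.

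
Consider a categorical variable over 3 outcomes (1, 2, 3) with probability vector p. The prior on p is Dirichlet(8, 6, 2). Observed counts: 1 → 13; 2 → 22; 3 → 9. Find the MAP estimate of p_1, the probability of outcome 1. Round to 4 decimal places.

MAP estimate: 0.3509

The posterior is Dirichlet(αᵢ + nᵢ) = Dirichlet(21, 28, 11).
For a Dirichlet(a₁,…,a_K) with all aᵢ > 1, the mode has j-th component (aⱼ − 1)/(Σaᵢ − K).
Here Σaᵢ = 60 and K = 3, so p_1 = (21 − 1)/(60 − 3) = 20/57 ≈ 0.3509.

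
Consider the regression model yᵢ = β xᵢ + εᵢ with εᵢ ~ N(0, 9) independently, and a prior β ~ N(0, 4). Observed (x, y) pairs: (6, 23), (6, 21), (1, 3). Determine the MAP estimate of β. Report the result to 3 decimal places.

β̂_MAP = 3.548

log p(β | y) = −Σ(yᵢ − βxᵢ)²/(2·9) − β²/(2·4) + const.
Setting the derivative to zero: Σxᵢ(yᵢ − βxᵢ)/9 − β/4 = 0, so β = Σxᵢyᵢ / (Σxᵢ² + σ²/τ²).
Σxᵢyᵢ = 6·23 + 6·21 + 1·3 = 267; Σxᵢ² = 73; σ²/τ² = 2.25.
β̂_MAP = 267 / (73 + 2.25) = 267/75.25 ≈ 3.548.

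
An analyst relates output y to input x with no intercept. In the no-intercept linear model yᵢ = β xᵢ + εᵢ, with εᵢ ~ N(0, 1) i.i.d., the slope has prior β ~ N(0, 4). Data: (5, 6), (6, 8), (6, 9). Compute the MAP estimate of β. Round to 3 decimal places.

log p(β | y) = −Σ(yᵢ − βxᵢ)²/(2·1) − β²/(2·4) + const.
Setting the derivative to zero: Σxᵢ(yᵢ − βxᵢ)/1 − β/4 = 0, so β = Σxᵢyᵢ / (Σxᵢ² + σ²/τ²).
Σxᵢyᵢ = 5·6 + 6·8 + 6·9 = 132; Σxᵢ² = 97; σ²/τ² = 0.25.
β̂_MAP = 132 / (97 + 0.25) = 132/97.25 ≈ 1.357.

β̂_MAP = 1.357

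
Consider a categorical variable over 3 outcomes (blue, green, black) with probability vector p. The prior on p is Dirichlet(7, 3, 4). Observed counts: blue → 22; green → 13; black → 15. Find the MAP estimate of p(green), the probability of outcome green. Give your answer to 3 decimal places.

MAP estimate of p(green) = 0.246

The posterior is Dirichlet(αᵢ + nᵢ) = Dirichlet(29, 16, 19).
For a Dirichlet(a₁,…,a_K) with all aᵢ > 1, the mode has j-th component (aⱼ − 1)/(Σaᵢ − K).
Here Σaᵢ = 64 and K = 3, so p(green) = (16 − 1)/(64 − 3) = 15/61 ≈ 0.246.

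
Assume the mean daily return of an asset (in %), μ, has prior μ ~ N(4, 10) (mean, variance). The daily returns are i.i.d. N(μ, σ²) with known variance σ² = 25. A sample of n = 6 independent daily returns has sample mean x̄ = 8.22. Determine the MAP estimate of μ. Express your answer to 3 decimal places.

μ̂_MAP = 6.979

n = 6, x̄ = 8.22.
For a Normal prior and Normal likelihood with known variance, the posterior is Normal; its mode equals its mean, the precision-weighted average.
Prior precision 1/σ₀² = 1/10 = 0.1; data precision n/σ² = 6/25 = 0.24.
μ̂ = (0.1·4 + 0.24·8.22) / (0.1 + 0.24) = 2.3728/0.34 = 2966/425 ≈ 6.979.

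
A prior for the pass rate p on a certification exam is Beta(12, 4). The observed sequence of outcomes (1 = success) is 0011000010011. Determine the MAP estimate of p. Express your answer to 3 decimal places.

Prior: Beta(12, 4).
Data: 5 successes in 13 trials (from the sequence). The binomial likelihood contributes p^5(1−p)^8, so the posterior is Beta(12+5, 4+8) = Beta(17, 12).
For Beta(a, b) with a, b > 1 the mode is (a−1)/(a+b−2) = 16/27 ≈ 0.593.

p̂_MAP = 0.593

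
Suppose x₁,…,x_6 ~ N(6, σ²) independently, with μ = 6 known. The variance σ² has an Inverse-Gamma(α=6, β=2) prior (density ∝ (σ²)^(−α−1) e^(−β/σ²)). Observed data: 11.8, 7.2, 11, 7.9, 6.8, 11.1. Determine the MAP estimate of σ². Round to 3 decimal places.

σ̂²_MAP = 4.717

Sum of squared deviations about the known mean: SS = (11.8−6)² + (7.2−6)² + (11−6)² + (7.9−6)² + (6.8−6)² + (11.1−6)² = 90.34.
The Normal likelihood contributes (σ²)^(−n/2) exp(−SS/(2σ²)), so the posterior is Inverse-Gamma(α + n/2, β + SS/2) = Inverse-Gamma(9, 47.17).
The mode of Inverse-Gamma(a, b) is b/(a+1) = 47.17/10 ≈ 4.717.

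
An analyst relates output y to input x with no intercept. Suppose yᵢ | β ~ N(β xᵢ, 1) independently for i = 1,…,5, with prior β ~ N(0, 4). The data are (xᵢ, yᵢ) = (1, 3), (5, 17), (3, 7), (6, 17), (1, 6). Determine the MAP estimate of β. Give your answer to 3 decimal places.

log p(β | y) = −Σ(yᵢ − βxᵢ)²/(2·1) − β²/(2·4) + const.
Setting the derivative to zero: Σxᵢ(yᵢ − βxᵢ)/1 − β/4 = 0, so β = Σxᵢyᵢ / (Σxᵢ² + σ²/τ²).
Σxᵢyᵢ = 1·3 + 5·17 + 3·7 + 6·17 + 1·6 = 217; Σxᵢ² = 72; σ²/τ² = 0.25.
β̂_MAP = 217 / (72 + 0.25) = 217/72.25 ≈ 3.003.

β̂_MAP = 3.003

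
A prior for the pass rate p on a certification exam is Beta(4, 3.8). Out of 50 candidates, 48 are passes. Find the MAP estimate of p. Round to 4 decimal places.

p̂_MAP = 0.9140

Prior: Beta(4, 3.8).
Data: 48 successes in 50 trials. The binomial likelihood contributes p^48(1−p)^2, so the posterior is Beta(4+48, 3.8+2) = Beta(52, 5.8).
For Beta(a, b) with a, b > 1 the mode is (a−1)/(a+b−2) = 51/55.8 ≈ 0.9140.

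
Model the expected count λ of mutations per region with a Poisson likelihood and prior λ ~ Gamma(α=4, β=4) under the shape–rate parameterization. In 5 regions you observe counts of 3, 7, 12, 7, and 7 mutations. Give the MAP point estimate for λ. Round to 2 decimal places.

λ̂_MAP = 4.33

Σxᵢ = 3+7+12+7+7 = 36, with n = 5.
Posterior ∝ λ^3e^(−4λ) · λ^36e^(−5λ) = λ^39e^(−9λ), i.e. Gamma(shape=40, rate=9).
The mode of a Gamma(a, b) with a ≥ 1 (shape–rate) is (a−1)/b = 39/9 ≈ 4.33.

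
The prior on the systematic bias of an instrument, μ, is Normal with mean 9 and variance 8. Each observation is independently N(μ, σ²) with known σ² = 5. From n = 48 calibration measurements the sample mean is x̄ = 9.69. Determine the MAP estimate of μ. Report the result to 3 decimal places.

μ̂_MAP = 9.681

n = 48, x̄ = 9.69.
For a Normal prior and Normal likelihood with known variance, the posterior is Normal; its mode equals its mean, the precision-weighted average.
Prior precision 1/σ₀² = 1/8 = 0.125; data precision n/σ² = 48/5 = 9.6.
μ̂ = (0.125·9 + 9.6·9.69) / (0.125 + 9.6) = 94.149/9.725 = 94149/9725 ≈ 9.681.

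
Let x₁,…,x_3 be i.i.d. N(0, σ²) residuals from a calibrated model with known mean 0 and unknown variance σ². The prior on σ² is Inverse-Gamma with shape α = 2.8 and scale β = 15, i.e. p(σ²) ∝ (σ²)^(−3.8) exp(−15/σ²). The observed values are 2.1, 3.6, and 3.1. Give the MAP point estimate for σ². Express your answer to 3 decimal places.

σ̂²_MAP = 5.375

Sum of squared deviations about the known mean: SS = (2.1−0)² + (3.6−0)² + (3.1−0)² = 26.98.
The Normal likelihood contributes (σ²)^(−n/2) exp(−SS/(2σ²)), so the posterior is Inverse-Gamma(α + n/2, β + SS/2) = Inverse-Gamma(4.3, 28.49).
The mode of Inverse-Gamma(a, b) is b/(a+1) = 28.49/5.3 ≈ 5.375.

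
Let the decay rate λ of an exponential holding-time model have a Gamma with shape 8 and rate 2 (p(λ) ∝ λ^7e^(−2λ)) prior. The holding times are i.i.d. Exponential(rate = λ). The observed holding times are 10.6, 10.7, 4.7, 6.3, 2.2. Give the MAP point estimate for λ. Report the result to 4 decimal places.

λ̂_MAP = 0.3288

The Exponential(rate=λ) likelihood is ∝ λ^n e^(−λΣtᵢ). Here n = 5 and Σtᵢ = 10.6 + 10.7 + 4.7 + 6.3 + 2.2 = 34.5.
Posterior ∝ λ^7e^(−2λ) · λ^5e^(−34.5λ) = λ^12e^(−36.5λ), i.e. Gamma(13, 36.5).
Mode = (a−1)/b = 12/36.5 ≈ 0.3288.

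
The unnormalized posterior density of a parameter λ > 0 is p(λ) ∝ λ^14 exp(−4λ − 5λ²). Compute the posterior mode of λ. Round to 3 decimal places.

ℓ'(λ) = 14/λ − 4 − 10λ. Setting this to zero and multiplying by λ: 10λ² + 4λ − 14 = 0.
λ = (−4 + √(4² + 4·10·14)) / (2·10) = (−4 + √576) / 20 = (−4 + 24)/20 = 1.
ℓ''(λ) = −14/λ² − 10 < 0, confirming a maximum.

λ̂_MAP = 1.000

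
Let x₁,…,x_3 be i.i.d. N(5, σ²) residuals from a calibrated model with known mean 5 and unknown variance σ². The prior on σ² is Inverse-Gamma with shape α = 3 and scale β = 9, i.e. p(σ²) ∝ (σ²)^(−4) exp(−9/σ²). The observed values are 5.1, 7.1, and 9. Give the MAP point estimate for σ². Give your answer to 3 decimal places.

σ̂²_MAP = 3.493

Sum of squared deviations about the known mean: SS = (5.1−5)² + (7.1−5)² + (9−5)² = 20.42.
The Normal likelihood contributes (σ²)^(−n/2) exp(−SS/(2σ²)), so the posterior is Inverse-Gamma(α + n/2, β + SS/2) = Inverse-Gamma(4.5, 19.21).
The mode of Inverse-Gamma(a, b) is b/(a+1) = 19.21/5.5 ≈ 3.493.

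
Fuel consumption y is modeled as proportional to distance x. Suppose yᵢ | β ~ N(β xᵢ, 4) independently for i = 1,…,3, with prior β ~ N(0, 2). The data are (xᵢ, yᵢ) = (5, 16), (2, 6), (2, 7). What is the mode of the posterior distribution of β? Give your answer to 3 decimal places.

log p(β | y) = −Σ(yᵢ − βxᵢ)²/(2·4) − β²/(2·2) + const.
Setting the derivative to zero: Σxᵢ(yᵢ − βxᵢ)/4 − β/2 = 0, so β = Σxᵢyᵢ / (Σxᵢ² + σ²/τ²).
Σxᵢyᵢ = 5·16 + 2·6 + 2·7 = 106; Σxᵢ² = 33; σ²/τ² = 2.
β̂_MAP = 106 / (33 + 2) = 106/35 ≈ 3.029.

β̂_MAP = 3.029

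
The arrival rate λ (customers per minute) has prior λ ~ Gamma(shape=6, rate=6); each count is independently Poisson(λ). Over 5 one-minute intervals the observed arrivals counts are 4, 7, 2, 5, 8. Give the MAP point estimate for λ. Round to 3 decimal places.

λ̂_MAP = 2.818

Σxᵢ = 4+7+2+5+8 = 26, with n = 5.
Posterior ∝ λ^5e^(−6λ) · λ^26e^(−5λ) = λ^31e^(−11λ), i.e. Gamma(shape=32, rate=11).
The mode of a Gamma(a, b) with a ≥ 1 (shape–rate) is (a−1)/b = 31/11 ≈ 2.818.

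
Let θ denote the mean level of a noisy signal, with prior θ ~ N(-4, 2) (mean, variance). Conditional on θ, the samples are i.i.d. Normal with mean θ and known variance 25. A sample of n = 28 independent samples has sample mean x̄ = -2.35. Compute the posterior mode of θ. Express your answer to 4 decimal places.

n = 28, x̄ = -2.35.
For a Normal prior and Normal likelihood with known variance, the posterior is Normal; its mode equals its mean, the precision-weighted average.
Prior precision 1/σ₀² = 1/2 = 0.5; data precision n/σ² = 28/25 = 1.12.
θ̂ = (0.5·(-4) + 1.12·(-2.35)) / (0.5 + 1.12) = (-4.632)/1.62 = -386/135 ≈ -2.8593.

θ̂_MAP = -2.8593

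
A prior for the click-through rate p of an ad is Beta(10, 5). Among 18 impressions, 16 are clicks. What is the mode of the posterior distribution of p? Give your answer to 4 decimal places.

p̂_MAP = 0.8065

Prior: Beta(10, 5).
Data: 16 successes in 18 trials. The binomial likelihood contributes p^16(1−p)^2, so the posterior is Beta(10+16, 5+2) = Beta(26, 7).
For Beta(a, b) with a, b > 1 the mode is (a−1)/(a+b−2) = 25/31 ≈ 0.8065.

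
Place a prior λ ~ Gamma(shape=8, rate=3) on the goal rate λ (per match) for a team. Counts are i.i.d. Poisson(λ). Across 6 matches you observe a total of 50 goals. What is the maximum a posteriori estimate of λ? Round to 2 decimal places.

Σxᵢ = 50, n = 6.
Posterior ∝ λ^7e^(−3λ) · λ^50e^(−6λ) = λ^57e^(−9λ), i.e. Gamma(shape=58, rate=9).
The mode of a Gamma(a, b) with a ≥ 1 (shape–rate) is (a−1)/b = 57/9 ≈ 6.33.

λ̂_MAP = 6.33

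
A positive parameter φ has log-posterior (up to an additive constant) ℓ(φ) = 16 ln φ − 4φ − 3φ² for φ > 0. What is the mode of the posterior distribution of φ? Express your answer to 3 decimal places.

ℓ'(φ) = 16/φ − 4 − 6φ. Setting this to zero and multiplying by φ: 6φ² + 4φ − 16 = 0.
φ = (−4 + √(4² + 4·6·16)) / (2·6) = (−4 + √400) / 12 = (−4 + 20)/12 = 4/3.
ℓ''(φ) = −16/φ² − 6 < 0, confirming a maximum.

φ̂_MAP = 1.333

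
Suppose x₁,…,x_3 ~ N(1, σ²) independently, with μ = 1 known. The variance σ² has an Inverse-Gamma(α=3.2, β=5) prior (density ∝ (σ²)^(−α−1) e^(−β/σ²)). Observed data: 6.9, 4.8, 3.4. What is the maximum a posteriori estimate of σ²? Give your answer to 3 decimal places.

Sum of squared deviations about the known mean: SS = (6.9−1)² + (4.8−1)² + (3.4−1)² = 55.01.
The Normal likelihood contributes (σ²)^(−n/2) exp(−SS/(2σ²)), so the posterior is Inverse-Gamma(α + n/2, β + SS/2) = Inverse-Gamma(4.7, 32.505).
The mode of Inverse-Gamma(a, b) is b/(a+1) = 32.505/5.7 ≈ 5.703.

σ̂²_MAP = 5.703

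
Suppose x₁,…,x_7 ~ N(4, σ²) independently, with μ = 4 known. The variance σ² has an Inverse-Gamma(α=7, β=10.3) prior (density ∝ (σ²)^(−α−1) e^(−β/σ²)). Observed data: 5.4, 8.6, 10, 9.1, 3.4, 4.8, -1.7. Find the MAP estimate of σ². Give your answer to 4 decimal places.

Sum of squared deviations about the known mean: SS = (5.4−4)² + (8.6−4)² + (10−4)² + (9.1−4)² + (3.4−4)² + (4.8−4)² + (-1.7−4)² = 118.62.
The Normal likelihood contributes (σ²)^(−n/2) exp(−SS/(2σ²)), so the posterior is Inverse-Gamma(α + n/2, β + SS/2) = Inverse-Gamma(10.5, 69.61).
The mode of Inverse-Gamma(a, b) is b/(a+1) = 69.61/11.5 ≈ 6.0530.

σ̂²_MAP = 6.0530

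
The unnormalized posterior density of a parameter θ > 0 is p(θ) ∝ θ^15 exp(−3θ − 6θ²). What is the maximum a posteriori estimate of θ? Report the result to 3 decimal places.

ℓ'(θ) = 15/θ − 3 − 12θ. Setting this to zero and multiplying by θ: 12θ² + 3θ − 15 = 0.
θ = (−3 + √(3² + 4·12·15)) / (2·12) = (−3 + √729) / 24 = (−3 + 27)/24 = 1.
ℓ''(θ) = −15/θ² − 12 < 0, confirming a maximum.

θ̂_MAP = 1.000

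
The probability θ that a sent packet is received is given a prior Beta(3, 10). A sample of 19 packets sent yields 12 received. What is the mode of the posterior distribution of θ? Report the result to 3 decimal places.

Prior: Beta(3, 10).
Data: 12 successes in 19 trials. The binomial likelihood contributes θ^12(1−θ)^7, so the posterior is Beta(3+12, 10+7) = Beta(15, 17).
For Beta(a, b) with a, b > 1 the mode is (a−1)/(a+b−2) = 14/30 ≈ 0.467.

θ̂_MAP = 0.467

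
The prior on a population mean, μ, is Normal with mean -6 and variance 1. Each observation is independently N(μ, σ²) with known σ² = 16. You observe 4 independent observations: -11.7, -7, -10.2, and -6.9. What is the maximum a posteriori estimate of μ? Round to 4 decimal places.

μ̂_MAP = -6.5900

n = 4; x̄ = ((-11.7) + (-7) + (-10.2) + (-6.9))/4 = -35.8/4 = -8.95.
For a Normal prior and Normal likelihood with known variance, the posterior is Normal; its mode equals its mean, the precision-weighted average.
Prior precision 1/σ₀² = 1/1 = 1; data precision n/σ² = 4/16 = 0.25.
μ̂ = (1·(-6) + 0.25·(-8.95)) / (1 + 0.25) = (-8.2375)/1.25 = -6.5900.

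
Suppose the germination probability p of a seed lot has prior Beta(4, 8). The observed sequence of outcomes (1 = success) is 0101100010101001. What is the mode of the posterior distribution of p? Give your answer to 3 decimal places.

Prior: Beta(4, 8).
Data: 7 successes in 16 trials (from the sequence). The binomial likelihood contributes p^7(1−p)^9, so the posterior is Beta(4+7, 8+9) = Beta(11, 17).
For Beta(a, b) with a, b > 1 the mode is (a−1)/(a+b−2) = 10/26 ≈ 0.385.

p̂_MAP = 0.385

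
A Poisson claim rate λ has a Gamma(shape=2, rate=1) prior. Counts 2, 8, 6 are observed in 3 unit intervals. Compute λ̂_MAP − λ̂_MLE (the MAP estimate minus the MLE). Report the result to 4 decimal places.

MAP − MLE = -1.0833

Σxᵢ = 16. Posterior is Gamma(18, 4); MAP = (18−1)/4 = 17/4 ≈ 4.25000.
MLE = x̄ = 16/3 ≈ 5.33333.
Difference = 17/4 − 16/3 = -13/12 ≈ -1.0833.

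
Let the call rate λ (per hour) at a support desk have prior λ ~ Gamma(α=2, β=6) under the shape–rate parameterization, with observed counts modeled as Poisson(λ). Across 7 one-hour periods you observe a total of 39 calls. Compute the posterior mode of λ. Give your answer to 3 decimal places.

λ̂_MAP = 3.077

Σxᵢ = 39, n = 7.
Posterior ∝ λe^(−6λ) · λ^39e^(−7λ) = λ^40e^(−13λ), i.e. Gamma(shape=41, rate=13).
The mode of a Gamma(a, b) with a ≥ 1 (shape–rate) is (a−1)/b = 40/13 ≈ 3.077.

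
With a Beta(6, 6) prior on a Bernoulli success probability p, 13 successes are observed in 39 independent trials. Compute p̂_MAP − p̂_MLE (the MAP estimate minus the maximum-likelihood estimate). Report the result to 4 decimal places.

Posterior is Beta(19, 32); MAP = (19−1)/(51−2) = 18/49 ≈ 0.36735.
MLE ignores the prior: p̂_MLE = k/n = 13/39 ≈ 0.33333.
Difference = 18/49 − 13/39 = 5/147 ≈ 0.0340.

MAP − MLE = 0.0340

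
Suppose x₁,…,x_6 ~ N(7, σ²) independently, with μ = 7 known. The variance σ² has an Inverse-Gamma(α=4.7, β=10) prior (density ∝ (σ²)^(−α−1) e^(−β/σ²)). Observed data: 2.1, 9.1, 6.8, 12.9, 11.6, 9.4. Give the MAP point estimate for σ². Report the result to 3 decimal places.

σ̂²_MAP = 6.333

Sum of squared deviations about the known mean: SS = (2.1−7)² + (9.1−7)² + (6.8−7)² + (12.9−7)² + (11.6−7)² + (9.4−7)² = 90.19.
The Normal likelihood contributes (σ²)^(−n/2) exp(−SS/(2σ²)), so the posterior is Inverse-Gamma(α + n/2, β + SS/2) = Inverse-Gamma(7.7, 55.095).
The mode of Inverse-Gamma(a, b) is b/(a+1) = 55.095/8.7 ≈ 6.333.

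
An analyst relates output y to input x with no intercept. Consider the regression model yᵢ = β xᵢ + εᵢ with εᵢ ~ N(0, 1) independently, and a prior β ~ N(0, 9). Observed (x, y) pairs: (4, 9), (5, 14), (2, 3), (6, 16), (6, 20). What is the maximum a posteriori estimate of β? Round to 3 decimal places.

log p(β | y) = −Σ(yᵢ − βxᵢ)²/(2·1) − β²/(2·9) + const.
Setting the derivative to zero: Σxᵢ(yᵢ − βxᵢ)/1 − β/9 = 0, so β = Σxᵢyᵢ / (Σxᵢ² + σ²/τ²).
Σxᵢyᵢ = 4·9 + 5·14 + 2·3 + 6·16 + 6·20 = 328; Σxᵢ² = 117; σ²/τ² = 1/9.
β̂_MAP = 328 / (117 + 1/9) = 328/(1054/9) = 1476/527 ≈ 2.801.

β̂_MAP = 2.801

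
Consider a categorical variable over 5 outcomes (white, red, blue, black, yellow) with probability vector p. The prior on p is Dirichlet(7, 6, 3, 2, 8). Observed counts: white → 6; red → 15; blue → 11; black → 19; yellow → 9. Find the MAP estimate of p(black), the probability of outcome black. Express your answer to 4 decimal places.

The posterior is Dirichlet(αᵢ + nᵢ) = Dirichlet(13, 21, 14, 21, 17).
For a Dirichlet(a₁,…,a_K) with all aᵢ > 1, the mode has j-th component (aⱼ − 1)/(Σaᵢ − K).
Here Σaᵢ = 86 and K = 5, so p(black) = (21 − 1)/(86 − 5) = 20/81 ≈ 0.2469.

MAP estimate of p(black) = 0.2469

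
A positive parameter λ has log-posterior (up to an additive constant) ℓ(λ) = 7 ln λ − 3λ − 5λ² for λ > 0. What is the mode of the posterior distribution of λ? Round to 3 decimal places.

ℓ'(λ) = 7/λ − 3 − 10λ. Setting this to zero and multiplying by λ: 10λ² + 3λ − 7 = 0.
λ = (−3 + √(3² + 4·10·7)) / (2·10) = (−3 + √289) / 20 = (−3 + 17)/20 = 7/10.
ℓ''(λ) = −7/λ² − 10 < 0, confirming a maximum.

λ̂_MAP = 0.700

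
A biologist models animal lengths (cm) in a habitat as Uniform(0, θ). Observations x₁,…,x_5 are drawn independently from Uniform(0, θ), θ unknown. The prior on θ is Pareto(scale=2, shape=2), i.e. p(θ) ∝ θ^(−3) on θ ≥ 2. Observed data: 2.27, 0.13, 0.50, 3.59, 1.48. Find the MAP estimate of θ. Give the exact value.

The Uniform(0, θ) likelihood is θ^(−n) for θ ≥ max(xᵢ), zero otherwise. Here max(xᵢ) = 3.59.
Posterior ∝ θ^(−3) · θ^(−5) = θ^(−8) on θ ≥ max(2, 3.59) = 3.59.
This density is strictly decreasing in θ, so the posterior mode lies at the lower boundary of the support.

θ̂_MAP = 3.59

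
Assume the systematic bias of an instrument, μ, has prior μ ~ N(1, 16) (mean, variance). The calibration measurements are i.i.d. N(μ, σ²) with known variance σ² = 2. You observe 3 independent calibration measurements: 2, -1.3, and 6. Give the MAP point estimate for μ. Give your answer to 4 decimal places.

μ̂_MAP = 2.1840

n = 3; x̄ = (2 + (-1.3) + 6)/3 = 6.7/3 = 67/30 ≈ 2.2333.
For a Normal prior and Normal likelihood with known variance, the posterior is Normal; its mode equals its mean, the precision-weighted average.
Prior precision 1/σ₀² = 1/16 = 0.0625; data precision n/σ² = 3/2 = 1.5.
μ̂ = (0.0625·1 + 1.5·(67/30)) / (0.0625 + 1.5) = 3.4125/1.5625 = 2.1840.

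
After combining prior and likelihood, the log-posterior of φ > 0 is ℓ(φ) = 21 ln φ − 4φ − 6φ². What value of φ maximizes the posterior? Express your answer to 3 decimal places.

φ̂_MAP = 1.167

ℓ'(φ) = 21/φ − 4 − 12φ. Setting this to zero and multiplying by φ: 12φ² + 4φ − 21 = 0.
φ = (−4 + √(4² + 4·12·21)) / (2·12) = (−4 + √1024) / 24 = (−4 + 32)/24 = 7/6.
ℓ''(φ) = −21/φ² − 12 < 0, confirming a maximum.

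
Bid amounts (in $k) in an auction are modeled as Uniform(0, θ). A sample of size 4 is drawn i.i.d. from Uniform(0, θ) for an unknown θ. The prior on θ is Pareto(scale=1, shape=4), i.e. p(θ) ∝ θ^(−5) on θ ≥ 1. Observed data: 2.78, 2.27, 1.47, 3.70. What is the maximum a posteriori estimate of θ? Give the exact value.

θ̂_MAP = 3.70

The Uniform(0, θ) likelihood is θ^(−n) for θ ≥ max(xᵢ), zero otherwise. Here max(xᵢ) = 3.70.
Posterior ∝ θ^(−5) · θ^(−4) = θ^(−9) on θ ≥ max(1, 3.70) = 3.70.
This density is strictly decreasing in θ, so the posterior mode lies at the lower boundary of the support.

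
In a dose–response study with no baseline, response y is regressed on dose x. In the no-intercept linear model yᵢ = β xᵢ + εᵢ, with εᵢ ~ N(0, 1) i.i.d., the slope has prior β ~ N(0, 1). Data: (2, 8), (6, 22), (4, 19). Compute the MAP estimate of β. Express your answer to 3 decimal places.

β̂_MAP = 3.930

log p(β | y) = −Σ(yᵢ − βxᵢ)²/(2·1) − β²/(2·1) + const.
Setting the derivative to zero: Σxᵢ(yᵢ − βxᵢ)/1 − β/1 = 0, so β = Σxᵢyᵢ / (Σxᵢ² + σ²/τ²).
Σxᵢyᵢ = 2·8 + 6·22 + 4·19 = 224; Σxᵢ² = 56; σ²/τ² = 1.
β̂_MAP = 224 / (56 + 1) = 224/57 ≈ 3.930.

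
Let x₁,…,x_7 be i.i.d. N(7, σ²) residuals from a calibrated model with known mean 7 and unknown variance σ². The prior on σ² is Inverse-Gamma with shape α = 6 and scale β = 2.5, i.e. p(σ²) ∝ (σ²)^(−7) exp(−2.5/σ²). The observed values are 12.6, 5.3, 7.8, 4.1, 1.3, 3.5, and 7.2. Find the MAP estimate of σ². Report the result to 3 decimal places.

σ̂²_MAP = 4.432

Sum of squared deviations about the known mean: SS = (12.6−7)² + (5.3−7)² + (7.8−7)² + (4.1−7)² + (1.3−7)² + (3.5−7)² + (7.2−7)² = 88.08.
The Normal likelihood contributes (σ²)^(−n/2) exp(−SS/(2σ²)), so the posterior is Inverse-Gamma(α + n/2, β + SS/2) = Inverse-Gamma(9.5, 46.54).
The mode of Inverse-Gamma(a, b) is b/(a+1) = 46.54/10.5 ≈ 4.432.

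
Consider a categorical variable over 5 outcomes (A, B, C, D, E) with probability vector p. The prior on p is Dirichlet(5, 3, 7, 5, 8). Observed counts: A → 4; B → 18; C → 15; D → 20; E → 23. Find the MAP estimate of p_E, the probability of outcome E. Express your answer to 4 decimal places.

The posterior is Dirichlet(αᵢ + nᵢ) = Dirichlet(9, 21, 22, 25, 31).
For a Dirichlet(a₁,…,a_K) with all aᵢ > 1, the mode has j-th component (aⱼ − 1)/(Σaᵢ − K).
Here Σaᵢ = 108 and K = 5, so p_E = (31 − 1)/(108 − 5) = 30/103 ≈ 0.2913.

MAP estimate of p_E = 0.2913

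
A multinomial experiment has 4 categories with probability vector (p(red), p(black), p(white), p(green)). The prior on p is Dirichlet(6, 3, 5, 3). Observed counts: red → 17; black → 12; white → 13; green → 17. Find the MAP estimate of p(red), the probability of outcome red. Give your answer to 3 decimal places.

The posterior is Dirichlet(αᵢ + nᵢ) = Dirichlet(23, 15, 18, 20).
For a Dirichlet(a₁,…,a_K) with all aᵢ > 1, the mode has j-th component (aⱼ − 1)/(Σaᵢ − K).
Here Σaᵢ = 76 and K = 4, so p(red) = (23 − 1)/(76 − 4) = 22/72 ≈ 0.306.

MAP estimate of p(red) = 0.306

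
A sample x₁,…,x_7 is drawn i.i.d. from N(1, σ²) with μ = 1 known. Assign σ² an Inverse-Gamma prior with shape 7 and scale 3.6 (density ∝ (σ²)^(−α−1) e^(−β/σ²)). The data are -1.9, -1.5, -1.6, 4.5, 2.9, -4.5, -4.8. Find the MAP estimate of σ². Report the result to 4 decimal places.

σ̂²_MAP = 4.7117

Sum of squared deviations about the known mean: SS = (-1.9−1)² + (-1.5−1)² + (-1.6−1)² + (4.5−1)² + (2.9−1)² + (-4.5−1)² + (-4.8−1)² = 101.17.
The Normal likelihood contributes (σ²)^(−n/2) exp(−SS/(2σ²)), so the posterior is Inverse-Gamma(α + n/2, β + SS/2) = Inverse-Gamma(10.5, 54.185).
The mode of Inverse-Gamma(a, b) is b/(a+1) = 54.185/11.5 ≈ 4.7117.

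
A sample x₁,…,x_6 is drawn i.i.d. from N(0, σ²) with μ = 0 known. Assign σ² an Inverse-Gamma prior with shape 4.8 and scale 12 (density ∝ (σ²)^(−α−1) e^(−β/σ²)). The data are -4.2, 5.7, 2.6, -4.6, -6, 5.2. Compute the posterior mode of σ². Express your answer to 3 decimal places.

Sum of squared deviations about the known mean: SS = (-4.2−0)² + (5.7−0)² + (2.6−0)² + (-4.6−0)² + (-6−0)² + (5.2−0)² = 141.09.
The Normal likelihood contributes (σ²)^(−n/2) exp(−SS/(2σ²)), so the posterior is Inverse-Gamma(α + n/2, β + SS/2) = Inverse-Gamma(7.8, 82.545).
The mode of Inverse-Gamma(a, b) is b/(a+1) = 82.545/8.8 ≈ 9.380.

σ̂²_MAP = 9.380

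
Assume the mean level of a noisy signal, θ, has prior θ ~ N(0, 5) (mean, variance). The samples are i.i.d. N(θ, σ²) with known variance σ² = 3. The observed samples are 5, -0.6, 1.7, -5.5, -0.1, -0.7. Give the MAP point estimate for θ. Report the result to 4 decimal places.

θ̂_MAP = -0.0303

n = 6; x̄ = (5 + (-0.6) + 1.7 + (-5.5) + (-0.1) + (-0.7))/6 = -0.2/6 = -1/30 ≈ -0.0333.
For a Normal prior and Normal likelihood with known variance, the posterior is Normal; its mode equals its mean, the precision-weighted average.
Prior precision 1/σ₀² = 1/5 = 0.2; data precision n/σ² = 6/3 = 2.
θ̂ = (0.2·0 + 2·(-1/30)) / (0.2 + 2) = (-1/15)/2.2 = -1/33 ≈ -0.0303.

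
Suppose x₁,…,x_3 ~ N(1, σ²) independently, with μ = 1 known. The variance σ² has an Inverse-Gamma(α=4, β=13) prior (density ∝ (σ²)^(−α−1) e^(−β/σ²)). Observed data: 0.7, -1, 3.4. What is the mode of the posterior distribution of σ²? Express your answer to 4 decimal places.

Sum of squared deviations about the known mean: SS = (0.7−1)² + (-1−1)² + (3.4−1)² = 9.85.
The Normal likelihood contributes (σ²)^(−n/2) exp(−SS/(2σ²)), so the posterior is Inverse-Gamma(α + n/2, β + SS/2) = Inverse-Gamma(5.5, 17.925).
The mode of Inverse-Gamma(a, b) is b/(a+1) = 17.925/6.5 ≈ 2.7577.

σ̂²_MAP = 2.7577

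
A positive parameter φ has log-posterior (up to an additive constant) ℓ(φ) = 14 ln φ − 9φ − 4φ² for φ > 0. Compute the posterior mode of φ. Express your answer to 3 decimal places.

ℓ'(φ) = 14/φ − 9 − 8φ. Setting this to zero and multiplying by φ: 8φ² + 9φ − 14 = 0.
φ = (−9 + √(9² + 4·8·14)) / (2·8) = (−9 + √529) / 16 = (−9 + 23)/16 = 7/8.
ℓ''(φ) = −14/φ² − 8 < 0, confirming a maximum.

φ̂_MAP = 0.875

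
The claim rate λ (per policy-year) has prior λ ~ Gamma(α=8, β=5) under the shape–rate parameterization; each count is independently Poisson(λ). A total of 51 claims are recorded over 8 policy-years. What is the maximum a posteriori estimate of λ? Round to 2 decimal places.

Σxᵢ = 51, n = 8.
Posterior ∝ λ^7e^(−5λ) · λ^51e^(−8λ) = λ^58e^(−13λ), i.e. Gamma(shape=59, rate=13).
The mode of a Gamma(a, b) with a ≥ 1 (shape–rate) is (a−1)/b = 58/13 ≈ 4.46.

λ̂_MAP = 4.46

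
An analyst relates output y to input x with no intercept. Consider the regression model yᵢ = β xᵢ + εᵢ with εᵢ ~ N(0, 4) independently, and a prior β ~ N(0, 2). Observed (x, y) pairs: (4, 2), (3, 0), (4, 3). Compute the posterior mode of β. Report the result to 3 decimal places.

log p(β | y) = −Σ(yᵢ − βxᵢ)²/(2·4) − β²/(2·2) + const.
Setting the derivative to zero: Σxᵢ(yᵢ − βxᵢ)/4 − β/2 = 0, so β = Σxᵢyᵢ / (Σxᵢ² + σ²/τ²).
Σxᵢyᵢ = 4·2 + 3·0 + 4·3 = 20; Σxᵢ² = 41; σ²/τ² = 2.
β̂_MAP = 20 / (41 + 2) = 20/43 ≈ 0.465.

β̂_MAP = 0.465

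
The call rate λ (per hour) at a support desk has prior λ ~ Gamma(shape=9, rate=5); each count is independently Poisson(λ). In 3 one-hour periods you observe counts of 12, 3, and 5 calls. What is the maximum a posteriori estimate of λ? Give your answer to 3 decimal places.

λ̂_MAP = 3.500

Σxᵢ = 12+3+5 = 20, with n = 3.
Posterior ∝ λ^8e^(−5λ) · λ^20e^(−3λ) = λ^28e^(−8λ), i.e. Gamma(shape=29, rate=8).
The mode of a Gamma(a, b) with a ≥ 1 (shape–rate) is (a−1)/b = 28/8 ≈ 3.500.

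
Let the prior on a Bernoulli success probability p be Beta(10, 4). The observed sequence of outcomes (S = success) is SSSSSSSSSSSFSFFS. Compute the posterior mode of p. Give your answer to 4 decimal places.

p̂_MAP = 0.7857

Prior: Beta(10, 4).
Data: 13 successes in 16 trials (from the sequence). The binomial likelihood contributes p^13(1−p)^3, so the posterior is Beta(10+13, 4+3) = Beta(23, 7).
For Beta(a, b) with a, b > 1 the mode is (a−1)/(a+b−2) = 22/28 ≈ 0.7857.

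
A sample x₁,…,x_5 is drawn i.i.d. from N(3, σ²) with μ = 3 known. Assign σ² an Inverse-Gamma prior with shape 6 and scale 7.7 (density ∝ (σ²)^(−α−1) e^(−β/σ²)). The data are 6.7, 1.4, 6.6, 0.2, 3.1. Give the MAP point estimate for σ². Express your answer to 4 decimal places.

Sum of squared deviations about the known mean: SS = (6.7−3)² + (1.4−3)² + (6.6−3)² + (0.2−3)² + (3.1−3)² = 37.06.
The Normal likelihood contributes (σ²)^(−n/2) exp(−SS/(2σ²)), so the posterior is Inverse-Gamma(α + n/2, β + SS/2) = Inverse-Gamma(8.5, 26.23).
The mode of Inverse-Gamma(a, b) is b/(a+1) = 26.23/9.5 ≈ 2.7611.

σ̂²_MAP = 2.7611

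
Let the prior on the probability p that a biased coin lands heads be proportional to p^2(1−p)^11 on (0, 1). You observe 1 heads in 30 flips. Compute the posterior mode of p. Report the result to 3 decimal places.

p̂_MAP = 0.070

The prior density ∝ p^2(1−p)^11 is the kernel of Beta(3, 12).
Data: 1 success in 30 trials. The binomial likelihood contributes p(1−p)^29, so the posterior is Beta(3+1, 12+29) = Beta(4, 41).
For Beta(a, b) with a, b > 1 the mode is (a−1)/(a+b−2) = 3/43 ≈ 0.070.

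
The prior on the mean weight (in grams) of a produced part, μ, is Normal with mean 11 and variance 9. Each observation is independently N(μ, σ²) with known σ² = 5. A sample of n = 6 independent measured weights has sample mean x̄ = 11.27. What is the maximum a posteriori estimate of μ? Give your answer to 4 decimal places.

μ̂_MAP = 11.2471

n = 6, x̄ = 11.27.
For a Normal prior and Normal likelihood with known variance, the posterior is Normal; its mode equals its mean, the precision-weighted average.
Prior precision 1/σ₀² = 1/9; data precision n/σ² = 6/5 = 1.2.
μ̂ = ((1/9)·11 + 1.2·11.27) / (1/9 + 1.2) = (33179/2250)/(59/45) = 33179/2950 ≈ 11.2471.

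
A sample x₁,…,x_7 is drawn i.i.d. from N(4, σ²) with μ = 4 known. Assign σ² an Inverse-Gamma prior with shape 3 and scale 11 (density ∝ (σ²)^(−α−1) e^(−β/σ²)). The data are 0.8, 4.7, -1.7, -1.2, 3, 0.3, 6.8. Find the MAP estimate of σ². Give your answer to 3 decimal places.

σ̂²_MAP = 7.653

Sum of squared deviations about the known mean: SS = (0.8−4)² + (4.7−4)² + (-1.7−4)² + (-1.2−4)² + (3−4)² + (0.3−4)² + (6.8−4)² = 92.79.
The Normal likelihood contributes (σ²)^(−n/2) exp(−SS/(2σ²)), so the posterior is Inverse-Gamma(α + n/2, β + SS/2) = Inverse-Gamma(6.5, 57.395).
The mode of Inverse-Gamma(a, b) is b/(a+1) = 57.395/7.5 ≈ 7.653.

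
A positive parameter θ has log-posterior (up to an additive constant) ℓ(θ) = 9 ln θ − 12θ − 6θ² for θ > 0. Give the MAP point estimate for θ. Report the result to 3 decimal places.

θ̂_MAP = 0.500

ℓ'(θ) = 9/θ − 12 − 12θ. Setting this to zero and multiplying by θ: 12θ² + 12θ − 9 = 0.
θ = (−12 + √(12² + 4·12·9)) / (2·12) = (−12 + √576) / 24 = (−12 + 24)/24 = 1/2.
ℓ''(θ) = −9/θ² − 12 < 0, confirming a maximum.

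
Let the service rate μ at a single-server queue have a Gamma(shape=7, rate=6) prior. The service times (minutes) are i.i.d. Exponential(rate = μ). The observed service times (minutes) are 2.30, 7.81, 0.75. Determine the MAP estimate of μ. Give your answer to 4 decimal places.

μ̂_MAP = 0.5338

The Exponential(rate=μ) likelihood is ∝ μ^n e^(−μΣtᵢ). Here n = 3 and Σtᵢ = 2.30 + 7.81 + 0.75 = 10.86.
Posterior ∝ μ^6e^(−6μ) · μ^3e^(−10.86μ) = μ^9e^(−16.86μ), i.e. Gamma(10, 16.86).
Mode = (a−1)/b = 9/16.86 ≈ 0.5338.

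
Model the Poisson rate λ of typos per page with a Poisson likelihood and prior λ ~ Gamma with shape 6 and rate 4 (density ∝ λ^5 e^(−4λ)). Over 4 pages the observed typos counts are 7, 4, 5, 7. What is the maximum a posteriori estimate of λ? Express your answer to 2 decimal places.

Σxᵢ = 7+4+5+7 = 23, with n = 4.
Posterior ∝ λ^5e^(−4λ) · λ^23e^(−4λ) = λ^28e^(−8λ), i.e. Gamma(shape=29, rate=8).
The mode of a Gamma(a, b) with a ≥ 1 (shape–rate) is (a−1)/b = 28/8 ≈ 3.50.

λ̂_MAP = 3.50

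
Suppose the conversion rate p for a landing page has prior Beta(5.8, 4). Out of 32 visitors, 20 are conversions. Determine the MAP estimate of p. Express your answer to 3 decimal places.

Prior: Beta(5.8, 4).
Data: 20 successes in 32 trials. The binomial likelihood contributes p^20(1−p)^12, so the posterior is Beta(5.8+20, 4+12) = Beta(25.8, 16).
For Beta(a, b) with a, b > 1 the mode is (a−1)/(a+b−2) = 24.8/39.8 ≈ 0.623.

p̂_MAP = 0.623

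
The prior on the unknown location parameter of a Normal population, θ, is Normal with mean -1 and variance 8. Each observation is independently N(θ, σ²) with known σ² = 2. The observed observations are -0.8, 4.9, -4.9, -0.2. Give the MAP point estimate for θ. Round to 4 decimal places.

n = 4; x̄ = ((-0.8) + 4.9 + (-4.9) + (-0.2))/4 = -1/4 = -0.25.
For a Normal prior and Normal likelihood with known variance, the posterior is Normal; its mode equals its mean, the precision-weighted average.
Prior precision 1/σ₀² = 1/8 = 0.125; data precision n/σ² = 4/2 = 2.
θ̂ = (0.125·(-1) + 2·(-0.25)) / (0.125 + 2) = (-0.625)/2.125 = -5/17 ≈ -0.2941.

θ̂_MAP = -0.2941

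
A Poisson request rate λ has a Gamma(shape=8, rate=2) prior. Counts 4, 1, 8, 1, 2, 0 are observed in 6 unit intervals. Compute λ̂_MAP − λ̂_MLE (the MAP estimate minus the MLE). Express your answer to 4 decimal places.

MAP − MLE = 0.2083

Σxᵢ = 16. Posterior is Gamma(24, 8); MAP = (24−1)/8 = 23/8 ≈ 2.87500.
MLE = x̄ = 16/6 ≈ 2.66667.
Difference = 23/8 − 16/6 = 5/24 ≈ 0.2083.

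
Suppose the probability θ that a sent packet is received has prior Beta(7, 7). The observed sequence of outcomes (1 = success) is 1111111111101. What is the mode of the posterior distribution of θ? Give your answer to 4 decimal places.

Prior: Beta(7, 7).
Data: 12 successes in 13 trials (from the sequence). The binomial likelihood contributes θ^12(1−θ)^1, so the posterior is Beta(7+12, 7+1) = Beta(19, 8).
For Beta(a, b) with a, b > 1 the mode is (a−1)/(a+b−2) = 18/25 ≈ 0.7200.

θ̂_MAP = 0.7200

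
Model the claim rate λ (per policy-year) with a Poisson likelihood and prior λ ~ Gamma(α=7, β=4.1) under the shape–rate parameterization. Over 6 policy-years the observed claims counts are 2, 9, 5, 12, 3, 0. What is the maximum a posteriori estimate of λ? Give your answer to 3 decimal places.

λ̂_MAP = 3.663

Σxᵢ = 2+9+5+12+3+0 = 31, with n = 6.
Posterior ∝ λ^6e^(−4.1λ) · λ^31e^(−6λ) = λ^37e^(−10.1λ), i.e. Gamma(shape=38, rate=10.1).
The mode of a Gamma(a, b) with a ≥ 1 (shape–rate) is (a−1)/b = 37/10.1 ≈ 3.663.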